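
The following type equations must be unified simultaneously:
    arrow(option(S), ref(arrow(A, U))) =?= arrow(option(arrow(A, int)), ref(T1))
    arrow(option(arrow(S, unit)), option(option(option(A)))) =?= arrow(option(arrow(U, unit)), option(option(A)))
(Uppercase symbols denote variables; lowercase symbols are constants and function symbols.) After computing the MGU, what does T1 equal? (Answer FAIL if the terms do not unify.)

FAIL

Decompose arrow/2: option(S) =?= option(arrow(A, int)),  ref(arrow(A, U)) =?= ref(T1).
Decompose option/1: S =?= arrow(A, int).
Bind S := arrow(A, int); substituting into the one remaining equation that mentions S gives: arrow(option(arrow(arrow(A, int), unit)), option(option(option(A)))) =?= arrow(option(arrow(U, unit)), option(option(A))).
Decompose ref/1: arrow(A, U) =?= T1.
Bind T1 := arrow(A, U); no other remaining equation mentions T1.
Decompose arrow/2: option(arrow(arrow(A, int), unit)) =?= option(arrow(U, unit)),  option(option(option(A))) =?= option(option(A)).
Decompose option/1: arrow(arrow(A, int), unit) =?= arrow(U, unit).
Decompose arrow/2: arrow(A, int) =?= U,  unit =?= unit.
Bind U := arrow(A, int); no other remaining equation mentions U. Substituting into the earlier binding gives T1 := arrow(A, arrow(A, int)).
Delete trivial equation unit =?= unit.
Decompose option/1: option(option(A)) =?= option(A).
Decompose option/1: option(A) =?= A.
Occurs check fails: A occurs in option(A); the equation A =?= option(A) has no finite solution.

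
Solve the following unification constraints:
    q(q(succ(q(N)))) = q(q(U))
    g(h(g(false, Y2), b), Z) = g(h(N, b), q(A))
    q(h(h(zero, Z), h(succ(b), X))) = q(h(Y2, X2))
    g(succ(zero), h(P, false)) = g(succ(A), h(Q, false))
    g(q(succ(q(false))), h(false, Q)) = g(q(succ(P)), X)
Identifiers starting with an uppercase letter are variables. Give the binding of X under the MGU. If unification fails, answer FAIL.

h(false, q(false))

Decompose q/1: q(succ(q(N))) = q(U).
Decompose q/1: succ(q(N)) = U.
Bind U := succ(q(N)); no other remaining equation mentions U.
Decompose g/2: h(g(false, Y2), b) = h(N, b),  Z = q(A).
Decompose h/2: g(false, Y2) = N,  b = b.
Bind N := g(false, Y2); no other remaining equation mentions N. Substituting into the earlier binding gives U := succ(q(g(false, Y2))).
Delete trivial equation b = b.
Bind Z := q(A); substituting into the one remaining equation that mentions Z gives: q(h(h(zero, q(A)), h(succ(b), X))) = q(h(Y2, X2)).
Decompose q/1: h(h(zero, q(A)), h(succ(b), X)) = h(Y2, X2).
Decompose h/2: h(zero, q(A)) = Y2,  h(succ(b), X) = X2.
Bind Y2 := h(zero, q(A)); no other remaining equation mentions Y2. Substituting into the earlier bindings gives U := succ(q(g(false, h(zero, q(A))))), N := g(false, h(zero, q(A))).
Bind X2 := h(succ(b), X); no other remaining equation mentions X2.
Decompose g/2: succ(zero) = succ(A),  h(P, false) = h(Q, false).
Decompose succ/1: zero = A.
Bind A := zero; no other remaining equation mentions A. Substituting into the earlier bindings gives U := succ(q(g(false, h(zero, q(zero))))), N := g(false, h(zero, q(zero))), Z := q(zero), Y2 := h(zero, q(zero)).
Decompose h/2: P = Q,  false = false.
Bind P := Q; substituting into the one remaining equation that mentions P gives: g(q(succ(q(false))), h(false, Q)) = g(q(succ(Q)), X).
Delete trivial equation false = false.
Decompose g/2: q(succ(q(false))) = q(succ(Q)),  h(false, Q) = X.
Decompose q/1: succ(q(false)) = succ(Q).
Decompose succ/1: q(false) = Q.
Bind Q := q(false); substituting into the remaining equation gives: h(false, q(false)) = X. Substituting into the earlier binding gives P := q(false).
Bind X := h(false, q(false)). Substituting into the earlier binding gives X2 := h(succ(b), h(false, q(false))).
MGU = { U := succ(q(g(false, h(zero, q(zero))))), N := g(false, h(zero, q(zero))), Z := q(zero), Y2 := h(zero, q(zero)), X2 := h(succ(b), h(false, q(false))), A := zero, P := q(false), Q := q(false), X := h(false, q(false)) }, so X := h(false, q(false)).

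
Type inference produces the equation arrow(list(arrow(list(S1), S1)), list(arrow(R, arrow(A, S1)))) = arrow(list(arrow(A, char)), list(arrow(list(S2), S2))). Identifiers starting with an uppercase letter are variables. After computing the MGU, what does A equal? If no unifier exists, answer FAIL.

Decompose arrow/2: list(arrow(list(S1), S1)) = list(arrow(A, char)),  list(arrow(R, arrow(A, S1))) = list(arrow(list(S2), S2)).
Decompose list/1: arrow(list(S1), S1) = arrow(A, char).
Decompose arrow/2: list(S1) = A,  S1 = char.
Bind A := list(S1); substituting into the one remaining equation that mentions A gives: list(arrow(R, arrow(list(S1), S1))) = list(arrow(list(S2), S2)).
Bind S1 := char; substituting into the remaining equation gives: list(arrow(R, arrow(list(char), char))) = list(arrow(list(S2), S2)). Substituting into the earlier binding gives A := list(char).
Decompose list/1: arrow(R, arrow(list(char), char)) = arrow(list(S2), S2).
Decompose arrow/2: R = list(S2),  arrow(list(char), char) = S2.
Bind R := list(S2); no other remaining equation mentions R.
Bind S2 := arrow(list(char), char). Substituting into the earlier binding gives R := list(arrow(list(char), char)).
MGU = { A := list(char), S1 := char, R := list(arrow(list(char), char)), S2 := arrow(list(char), char) }, so A := list(char).

list(char)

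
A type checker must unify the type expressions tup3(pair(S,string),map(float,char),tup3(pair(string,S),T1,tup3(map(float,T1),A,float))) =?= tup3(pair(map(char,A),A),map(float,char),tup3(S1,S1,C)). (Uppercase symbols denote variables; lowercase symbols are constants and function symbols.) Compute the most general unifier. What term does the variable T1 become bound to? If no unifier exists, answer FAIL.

Decompose tup3/3: pair(S,string) =?= pair(map(char,A),A),  map(float,char) =?= map(float,char),  tup3(pair(string,S),T1,tup3(map(float,T1),A,float)) =?= tup3(S1,S1,C).
Decompose pair/2: S =?= map(char,A),  string =?= A.
Bind S := map(char,A); substituting into the one remaining equation that mentions S gives: tup3(pair(string,map(char,A)),T1,tup3(map(float,T1),A,float)) =?= tup3(S1,S1,C).
Bind A := string; substituting into the one remaining equation that mentions A gives: tup3(pair(string,map(char,string)),T1,tup3(map(float,T1),string,float)) =?= tup3(S1,S1,C). Substituting into the earlier binding gives S := map(char,string).
Delete trivial equation map(float,char) =?= map(float,char).
Decompose tup3/3: pair(string,map(char,string)) =?= S1,  T1 =?= S1,  tup3(map(float,T1),string,float) =?= C.
Bind S1 := pair(string,map(char,string)); substituting into the one remaining equation that mentions S1 gives: T1 =?= pair(string,map(char,string)).
Bind T1 := pair(string,map(char,string)); substituting into the remaining equation gives: tup3(map(float,pair(string,map(char,string))),string,float) =?= C.
Bind C := tup3(map(float,pair(string,map(char,string))),string,float).
MGU = { S ↦ map(char,string), A ↦ string, S1 ↦ pair(string,map(char,string)), T1 ↦ pair(string,map(char,string)), C ↦ tup3(map(float,pair(string,map(char,string))),string,float) }, so T1 ↦ pair(string,map(char,string)).

pair(string,map(char,string))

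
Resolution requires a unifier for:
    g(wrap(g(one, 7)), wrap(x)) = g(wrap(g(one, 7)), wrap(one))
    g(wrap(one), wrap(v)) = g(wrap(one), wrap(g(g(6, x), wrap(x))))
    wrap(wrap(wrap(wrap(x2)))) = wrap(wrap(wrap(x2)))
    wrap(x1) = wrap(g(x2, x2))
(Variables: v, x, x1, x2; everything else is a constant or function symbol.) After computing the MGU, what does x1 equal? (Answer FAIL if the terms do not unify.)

Decompose g/2: wrap(g(one, 7)) = wrap(g(one, 7)),  wrap(x) = wrap(one).
Delete trivial equation wrap(g(one, 7)) = wrap(g(one, 7)).
Decompose wrap/1: x = one.
Bind x := one; substituting into the one remaining equation that mentions x gives: g(wrap(one), wrap(v)) = g(wrap(one), wrap(g(g(6, one), wrap(one)))).
Decompose g/2: wrap(one) = wrap(one),  wrap(v) = wrap(g(g(6, one), wrap(one))).
Delete trivial equation wrap(one) = wrap(one).
Decompose wrap/1: v = g(g(6, one), wrap(one)).
Bind v := g(g(6, one), wrap(one)); no other remaining equation mentions v.
Decompose wrap/1: wrap(wrap(wrap(x2))) = wrap(wrap(x2)).
Decompose wrap/1: wrap(wrap(x2)) = wrap(x2).
Decompose wrap/1: wrap(x2) = x2.
Occurs check fails: x2 occurs in wrap(x2); the equation x2 = wrap(x2) has no finite solution.

FAIL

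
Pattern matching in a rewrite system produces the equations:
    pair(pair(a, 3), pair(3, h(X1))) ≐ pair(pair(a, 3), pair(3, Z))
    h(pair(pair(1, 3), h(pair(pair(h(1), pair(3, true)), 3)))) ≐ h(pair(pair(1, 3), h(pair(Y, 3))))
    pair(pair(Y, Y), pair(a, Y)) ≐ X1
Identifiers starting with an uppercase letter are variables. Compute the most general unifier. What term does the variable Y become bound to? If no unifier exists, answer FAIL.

Decompose pair/2: pair(a, 3) ≐ pair(a, 3),  pair(3, h(X1)) ≐ pair(3, Z).
Delete trivial equation pair(a, 3) ≐ pair(a, 3).
Decompose pair/2: 3 ≐ 3,  h(X1) ≐ Z.
Delete trivial equation 3 ≐ 3.
Bind Z := h(X1); no other remaining equation mentions Z.
Decompose h/1: pair(pair(1, 3), h(pair(pair(h(1), pair(3, true)), 3))) ≐ pair(pair(1, 3), h(pair(Y, 3))).
Decompose pair/2: pair(1, 3) ≐ pair(1, 3),  h(pair(pair(h(1), pair(3, true)), 3)) ≐ h(pair(Y, 3)).
Delete trivial equation pair(1, 3) ≐ pair(1, 3).
Decompose h/1: pair(pair(h(1), pair(3, true)), 3) ≐ pair(Y, 3).
Decompose pair/2: pair(h(1), pair(3, true)) ≐ Y,  3 ≐ 3.
Bind Y := pair(h(1), pair(3, true)); substituting into the one remaining equation that mentions Y gives: pair(pair(pair(h(1), pair(3, true)), pair(h(1), pair(3, true))), pair(a, pair(h(1), pair(3, true)))) ≐ X1.
Delete trivial equation 3 ≐ 3.
Bind X1 := pair(pair(pair(h(1), pair(3, true)), pair(h(1), pair(3, true))), pair(a, pair(h(1), pair(3, true)))). Substituting into the earlier binding gives Z := h(pair(pair(pair(h(1), pair(3, true)), pair(h(1), pair(3, true))), pair(a, pair(h(1), pair(3, true))))).
MGU = { Z := h(pair(pair(pair(h(1), pair(3, true)), pair(h(1), pair(3, true))), pair(a, pair(h(1), pair(3, true))))), Y := pair(h(1), pair(3, true)), X1 := pair(pair(pair(h(1), pair(3, true)), pair(h(1), pair(3, true))), pair(a, pair(h(1), pair(3, true)))) }, so Y := pair(h(1), pair(3, true)).

pair(h(1), pair(3, true))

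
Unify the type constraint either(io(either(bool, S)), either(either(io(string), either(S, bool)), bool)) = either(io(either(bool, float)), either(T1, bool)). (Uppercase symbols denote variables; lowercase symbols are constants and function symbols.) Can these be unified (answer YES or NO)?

YES

Decompose either/2: io(either(bool, S)) = io(either(bool, float)),  either(either(io(string), either(S, bool)), bool) = either(T1, bool).
Decompose io/1: either(bool, S) = either(bool, float).
Decompose either/2: bool = bool,  S = float.
Delete trivial equation bool = bool.
Bind S := float; substituting into the remaining equation gives: either(either(io(string), either(float, bool)), bool) = either(T1, bool).
Decompose either/2: either(io(string), either(float, bool)) = T1,  bool = bool.
Bind T1 := either(io(string), either(float, bool)); no other remaining equation mentions T1.
Delete trivial equation bool = bool.
No equations remain and no clash or occurs-check failure arose, so a unifier exists.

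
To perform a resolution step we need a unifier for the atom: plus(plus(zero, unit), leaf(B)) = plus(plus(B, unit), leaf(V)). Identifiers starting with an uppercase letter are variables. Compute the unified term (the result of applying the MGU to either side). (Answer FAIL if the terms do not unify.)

Decompose plus/2: plus(zero, unit) = plus(B, unit),  leaf(B) = leaf(V).
Decompose plus/2: zero = B,  unit = unit.
Bind B := zero; substituting into the one remaining equation that mentions B gives: leaf(zero) = leaf(V).
Delete trivial equation unit = unit.
Decompose leaf/1: zero = V.
Bind V := zero.
Applying the MGU to either side gives plus(plus(zero, unit), leaf(zero)).

plus(plus(zero, unit), leaf(zero))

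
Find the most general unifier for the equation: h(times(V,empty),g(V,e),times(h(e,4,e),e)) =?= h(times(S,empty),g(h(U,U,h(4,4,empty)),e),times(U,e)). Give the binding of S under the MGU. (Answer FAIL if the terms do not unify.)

Decompose h/3: times(V,empty) =?= times(S,empty),  g(V,e) =?= g(h(U,U,h(4,4,empty)),e),  times(h(e,4,e),e) =?= times(U,e).
Decompose times/2: V =?= S,  empty =?= empty.
Bind V := S; substituting into the one remaining equation that mentions V gives: g(S,e) =?= g(h(U,U,h(4,4,empty)),e).
Delete trivial equation empty =?= empty.
Decompose g/2: S =?= h(U,U,h(4,4,empty)),  e =?= e.
Bind S := h(U,U,h(4,4,empty)); no other remaining equation mentions S. Substituting into the earlier binding gives V := h(U,U,h(4,4,empty)).
Delete trivial equation e =?= e.
Decompose times/2: h(e,4,e) =?= U,  e =?= e.
Bind U := h(e,4,e); no other remaining equation mentions U. Substituting into the earlier bindings gives V := h(h(e,4,e),h(e,4,e),h(4,4,empty)), S := h(h(e,4,e),h(e,4,e),h(4,4,empty)).
Delete trivial equation e =?= e.
MGU = { V ↦ h(h(e,4,e),h(e,4,e),h(4,4,empty)), S ↦ h(h(e,4,e),h(e,4,e),h(4,4,empty)), U ↦ h(e,4,e) }, so S ↦ h(h(e,4,e),h(e,4,e),h(4,4,empty)).

h(h(e,4,e),h(e,4,e),h(4,4,empty))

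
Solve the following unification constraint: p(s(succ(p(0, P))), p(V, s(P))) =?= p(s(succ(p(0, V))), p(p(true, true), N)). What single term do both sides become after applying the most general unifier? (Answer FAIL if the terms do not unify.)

Decompose p/2: s(succ(p(0, P))) =?= s(succ(p(0, V))),  p(V, s(P)) =?= p(p(true, true), N).
Decompose s/1: succ(p(0, P)) =?= succ(p(0, V)).
Decompose succ/1: p(0, P) =?= p(0, V).
Decompose p/2: 0 =?= 0,  P =?= V.
Delete trivial equation 0 =?= 0.
Bind P := V; substituting into the remaining equation gives: p(V, s(V)) =?= p(p(true, true), N).
Decompose p/2: V =?= p(true, true),  s(V) =?= N.
Bind V := p(true, true); substituting into the remaining equation gives: s(p(true, true)) =?= N. Substituting into the earlier binding gives P := p(true, true).
Bind N := s(p(true, true)).
Applying the MGU to either side gives p(s(succ(p(0, p(true, true)))), p(p(true, true), s(p(true, true)))).

p(s(succ(p(0, p(true, true)))), p(p(true, true), s(p(true, true))))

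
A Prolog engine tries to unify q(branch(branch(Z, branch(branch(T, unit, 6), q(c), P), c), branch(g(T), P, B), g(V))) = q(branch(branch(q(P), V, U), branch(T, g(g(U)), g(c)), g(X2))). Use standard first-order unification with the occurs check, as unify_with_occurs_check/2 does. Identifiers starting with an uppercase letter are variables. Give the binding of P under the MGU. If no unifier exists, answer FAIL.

FAIL

Decompose q/1: branch(branch(Z, branch(branch(T, unit, 6), q(c), P), c), branch(g(T), P, B), g(V)) = branch(branch(q(P), V, U), branch(T, g(g(U)), g(c)), g(X2)).
Decompose branch/3: branch(Z, branch(branch(T, unit, 6), q(c), P), c) = branch(q(P), V, U),  branch(g(T), P, B) = branch(T, g(g(U)), g(c)),  g(V) = g(X2).
Decompose branch/3: Z = q(P),  branch(branch(T, unit, 6), q(c), P) = V,  c = U.
Bind Z := q(P); no other remaining equation mentions Z.
Bind V := branch(branch(T, unit, 6), q(c), P); substituting into the one remaining equation that mentions V gives: g(branch(branch(T, unit, 6), q(c), P)) = g(X2).
Bind U := c; substituting into the one remaining equation that mentions U gives: branch(g(T), P, B) = branch(T, g(g(c)), g(c)).
Decompose branch/3: g(T) = T,  P = g(g(c)),  B = g(c).
Occurs check fails: T occurs in g(T); the equation T = g(T) has no finite solution.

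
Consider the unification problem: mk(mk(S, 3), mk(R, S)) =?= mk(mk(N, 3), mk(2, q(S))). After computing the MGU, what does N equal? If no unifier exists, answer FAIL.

FAIL

Decompose mk/2: mk(S, 3) =?= mk(N, 3),  mk(R, S) =?= mk(2, q(S)).
Decompose mk/2: S =?= N,  3 =?= 3.
Bind S := N; substituting into the one remaining equation that mentions S gives: mk(R, N) =?= mk(2, q(N)).
Delete trivial equation 3 =?= 3.
Decompose mk/2: R =?= 2,  N =?= q(N).
Bind R := 2; no other remaining equation mentions R.
Occurs check fails: N occurs in q(N); the equation N =?= q(N) has no finite solution.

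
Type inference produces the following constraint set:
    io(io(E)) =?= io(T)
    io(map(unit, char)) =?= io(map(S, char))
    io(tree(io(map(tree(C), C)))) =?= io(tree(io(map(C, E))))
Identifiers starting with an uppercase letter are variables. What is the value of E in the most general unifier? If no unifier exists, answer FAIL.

Decompose io/1: io(E) =?= T.
Bind T := io(E); no other remaining equation mentions T.
Decompose io/1: map(unit, char) =?= map(S, char).
Decompose map/2: unit =?= S,  char =?= char.
Bind S := unit; no other remaining equation mentions S.
Delete trivial equation char =?= char.
Decompose io/1: tree(io(map(tree(C), C))) =?= tree(io(map(C, E))).
Decompose tree/1: io(map(tree(C), C)) =?= io(map(C, E)).
Decompose io/1: map(tree(C), C) =?= map(C, E).
Decompose map/2: tree(C) =?= C,  C =?= E.
Occurs check fails: C occurs in tree(C); the equation C =?= tree(C) has no finite solution.

FAIL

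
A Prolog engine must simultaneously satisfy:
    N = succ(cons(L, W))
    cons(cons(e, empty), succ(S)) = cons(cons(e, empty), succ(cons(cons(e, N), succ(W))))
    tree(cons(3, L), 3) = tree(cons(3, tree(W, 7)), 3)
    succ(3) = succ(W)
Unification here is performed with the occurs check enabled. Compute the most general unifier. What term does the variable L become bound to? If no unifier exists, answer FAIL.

Bind N := succ(cons(L, W)); substituting into the one remaining equation that mentions N gives: cons(cons(e, empty), succ(S)) = cons(cons(e, empty), succ(cons(cons(e, succ(cons(L, W))), succ(W)))).
Decompose cons/2: cons(e, empty) = cons(e, empty),  succ(S) = succ(cons(cons(e, succ(cons(L, W))), succ(W))).
Delete trivial equation cons(e, empty) = cons(e, empty).
Decompose succ/1: S = cons(cons(e, succ(cons(L, W))), succ(W)).
Bind S := cons(cons(e, succ(cons(L, W))), succ(W)); no other remaining equation mentions S.
Decompose tree/2: cons(3, L) = cons(3, tree(W, 7)),  3 = 3.
Decompose cons/2: 3 = 3,  L = tree(W, 7).
Delete trivial equation 3 = 3.
Bind L := tree(W, 7); no other remaining equation mentions L. Substituting into the earlier bindings gives N := succ(cons(tree(W, 7), W)), S := cons(cons(e, succ(cons(tree(W, 7), W))), succ(W)).
Delete trivial equation 3 = 3.
Decompose succ/1: 3 = W.
Bind W := 3. Substituting into the earlier bindings gives N := succ(cons(tree(3, 7), 3)), S := cons(cons(e, succ(cons(tree(3, 7), 3))), succ(3)), L := tree(3, 7).
MGU = { N ↦ succ(cons(tree(3, 7), 3)), S ↦ cons(cons(e, succ(cons(tree(3, 7), 3))), succ(3)), L ↦ tree(3, 7), W ↦ 3 }, so L ↦ tree(3, 7).

tree(3, 7)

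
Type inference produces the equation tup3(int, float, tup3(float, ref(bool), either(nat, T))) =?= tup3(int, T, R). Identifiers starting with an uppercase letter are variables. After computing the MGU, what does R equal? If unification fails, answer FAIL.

Decompose tup3/3: int =?= int,  float =?= T,  tup3(float, ref(bool), either(nat, T)) =?= R.
Delete trivial equation int =?= int.
Bind T := float; substituting into the remaining equation gives: tup3(float, ref(bool), either(nat, float)) =?= R.
Bind R := tup3(float, ref(bool), either(nat, float)).
MGU = { T ↦ float, R ↦ tup3(float, ref(bool), either(nat, float)) }, so R ↦ tup3(float, ref(bool), either(nat, float)).

tup3(float, ref(bool), either(nat, float))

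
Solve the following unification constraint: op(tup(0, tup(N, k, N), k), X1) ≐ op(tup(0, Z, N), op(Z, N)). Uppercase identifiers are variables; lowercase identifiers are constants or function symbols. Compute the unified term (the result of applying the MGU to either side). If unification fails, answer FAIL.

op(tup(0, tup(k, k, k), k), op(tup(k, k, k), k))

Decompose op/2: tup(0, tup(N, k, N), k) ≐ tup(0, Z, N),  X1 ≐ op(Z, N).
Decompose tup/3: 0 ≐ 0,  tup(N, k, N) ≐ Z,  k ≐ N.
Delete trivial equation 0 ≐ 0.
Bind Z := tup(N, k, N); substituting into the one remaining equation that mentions Z gives: X1 ≐ op(tup(N, k, N), N).
Bind N := k; substituting into the remaining equation gives: X1 ≐ op(tup(k, k, k), k). Substituting into the earlier binding gives Z := tup(k, k, k).
Bind X1 := op(tup(k, k, k), k).
Applying the MGU to either side gives op(tup(0, tup(k, k, k), k), op(tup(k, k, k), k)).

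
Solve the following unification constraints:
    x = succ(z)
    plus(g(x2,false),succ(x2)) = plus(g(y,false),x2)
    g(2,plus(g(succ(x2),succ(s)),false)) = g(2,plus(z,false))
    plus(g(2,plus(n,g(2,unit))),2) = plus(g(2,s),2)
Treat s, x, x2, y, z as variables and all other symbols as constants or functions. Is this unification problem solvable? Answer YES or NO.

Bind x := succ(z); no other remaining equation mentions x.
Decompose plus/2: g(x2,false) = g(y,false),  succ(x2) = x2.
Decompose g/2: x2 = y,  false = false.
Bind x2 := y; substituting into the 2 remaining equations that mention x2 gives: succ(y) = y,  g(2,plus(g(succ(y),succ(s)),false)) = g(2,plus(z,false)).
Delete trivial equation false = false.
Occurs check fails: y occurs in succ(y); the equation y = succ(y) has no finite solution.

NO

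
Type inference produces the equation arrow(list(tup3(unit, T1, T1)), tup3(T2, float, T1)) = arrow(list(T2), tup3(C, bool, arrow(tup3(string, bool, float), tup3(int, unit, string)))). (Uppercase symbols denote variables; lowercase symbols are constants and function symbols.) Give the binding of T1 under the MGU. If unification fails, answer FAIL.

Decompose arrow/2: list(tup3(unit, T1, T1)) = list(T2),  tup3(T2, float, T1) = tup3(C, bool, arrow(tup3(string, bool, float), tup3(int, unit, string))).
Decompose list/1: tup3(unit, T1, T1) = T2.
Bind T2 := tup3(unit, T1, T1); substituting into the remaining equation gives: tup3(tup3(unit, T1, T1), float, T1) = tup3(C, bool, arrow(tup3(string, bool, float), tup3(int, unit, string))).
Decompose tup3/3: tup3(unit, T1, T1) = C,  float = bool,  T1 = arrow(tup3(string, bool, float), tup3(int, unit, string)).
Bind C := tup3(unit, T1, T1); no other remaining equation mentions C.
Clash: constants float and bool differ; no unifier exists.

FAIL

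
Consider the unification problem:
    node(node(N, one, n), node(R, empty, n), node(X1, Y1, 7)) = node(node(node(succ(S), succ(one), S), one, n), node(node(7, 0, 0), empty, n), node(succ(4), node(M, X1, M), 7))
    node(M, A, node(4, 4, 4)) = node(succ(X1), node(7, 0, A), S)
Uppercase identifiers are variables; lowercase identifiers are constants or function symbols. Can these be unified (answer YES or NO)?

Decompose node/3: node(N, one, n) = node(node(succ(S), succ(one), S), one, n),  node(R, empty, n) = node(node(7, 0, 0), empty, n),  node(X1, Y1, 7) = node(succ(4), node(M, X1, M), 7).
Decompose node/3: N = node(succ(S), succ(one), S),  one = one,  n = n.
Bind N := node(succ(S), succ(one), S); no other remaining equation mentions N.
Delete trivial equation one = one.
Delete trivial equation n = n.
Decompose node/3: R = node(7, 0, 0),  empty = empty,  n = n.
Bind R := node(7, 0, 0); no other remaining equation mentions R.
Delete trivial equation empty = empty.
Delete trivial equation n = n.
Decompose node/3: X1 = succ(4),  Y1 = node(M, X1, M),  7 = 7.
Bind X1 := succ(4); substituting into the 2 remaining equations that mention X1 gives: Y1 = node(M, succ(4), M),  node(M, A, node(4, 4, 4)) = node(succ(succ(4)), node(7, 0, A), S).
Bind Y1 := node(M, succ(4), M); no other remaining equation mentions Y1.
Delete trivial equation 7 = 7.
Decompose node/3: M = succ(succ(4)),  A = node(7, 0, A),  node(4, 4, 4) = S.
Bind M := succ(succ(4)); no other remaining equation mentions M. Substituting into the earlier binding gives Y1 := node(succ(succ(4)), succ(4), succ(succ(4))).
Occurs check fails: A occurs in node(7, 0, A); the equation A = node(7, 0, A) has no finite solution.

NO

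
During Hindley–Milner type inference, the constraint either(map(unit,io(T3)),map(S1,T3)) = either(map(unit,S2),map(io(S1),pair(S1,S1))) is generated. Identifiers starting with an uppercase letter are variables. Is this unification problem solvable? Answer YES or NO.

NO

Decompose either/2: map(unit,io(T3)) = map(unit,S2),  map(S1,T3) = map(io(S1),pair(S1,S1)).
Decompose map/2: unit = unit,  io(T3) = S2.
Delete trivial equation unit = unit.
Bind S2 := io(T3); no other remaining equation mentions S2.
Decompose map/2: S1 = io(S1),  T3 = pair(S1,S1).
Occurs check fails: S1 occurs in io(S1); the equation S1 = io(S1) has no finite solution.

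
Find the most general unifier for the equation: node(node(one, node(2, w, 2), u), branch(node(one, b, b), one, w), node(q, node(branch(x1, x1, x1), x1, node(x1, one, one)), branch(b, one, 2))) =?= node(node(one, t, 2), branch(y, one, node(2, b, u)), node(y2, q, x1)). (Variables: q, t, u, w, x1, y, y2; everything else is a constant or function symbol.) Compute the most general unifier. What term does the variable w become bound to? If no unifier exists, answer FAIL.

Decompose node/3: node(one, node(2, w, 2), u) =?= node(one, t, 2),  branch(node(one, b, b), one, w) =?= branch(y, one, node(2, b, u)),  node(q, node(branch(x1, x1, x1), x1, node(x1, one, one)), branch(b, one, 2)) =?= node(y2, q, x1).
Decompose node/3: one =?= one,  node(2, w, 2) =?= t,  u =?= 2.
Delete trivial equation one =?= one.
Bind t := node(2, w, 2); no other remaining equation mentions t.
Bind u := 2; substituting into the one remaining equation that mentions u gives: branch(node(one, b, b), one, w) =?= branch(y, one, node(2, b, 2)).
Decompose branch/3: node(one, b, b) =?= y,  one =?= one,  w =?= node(2, b, 2).
Bind y := node(one, b, b); no other remaining equation mentions y.
Delete trivial equation one =?= one.
Bind w := node(2, b, 2); no other remaining equation mentions w. Substituting into the earlier binding gives t := node(2, node(2, b, 2), 2).
Decompose node/3: q =?= y2,  node(branch(x1, x1, x1), x1, node(x1, one, one)) =?= q,  branch(b, one, 2) =?= x1.
Bind q := y2; substituting into the one remaining equation that mentions q gives: node(branch(x1, x1, x1), x1, node(x1, one, one)) =?= y2.
Bind y2 := node(branch(x1, x1, x1), x1, node(x1, one, one)); no other remaining equation mentions y2. Substituting into the earlier binding gives q := node(branch(x1, x1, x1), x1, node(x1, one, one)).
Bind x1 := branch(b, one, 2). Substituting into the earlier bindings gives q := node(branch(branch(b, one, 2), branch(b, one, 2), branch(b, one, 2)), branch(b, one, 2), node(branch(b, one, 2), one, one)), y2 := node(branch(branch(b, one, 2), branch(b, one, 2), branch(b, one, 2)), branch(b, one, 2), node(branch(b, one, 2), one, one)).
MGU = { t ↦ node(2, node(2, b, 2), 2), u ↦ 2, y ↦ node(one, b, b), w ↦ node(2, b, 2), q ↦ node(branch(branch(b, one, 2), branch(b, one, 2), branch(b, one, 2)), branch(b, one, 2), node(branch(b, one, 2), one, one)), y2 ↦ node(branch(branch(b, one, 2), branch(b, one, 2), branch(b, one, 2)), branch(b, one, 2), node(branch(b, one, 2), one, one)), x1 ↦ branch(b, one, 2) }, so w ↦ node(2, b, 2).

node(2, b, 2)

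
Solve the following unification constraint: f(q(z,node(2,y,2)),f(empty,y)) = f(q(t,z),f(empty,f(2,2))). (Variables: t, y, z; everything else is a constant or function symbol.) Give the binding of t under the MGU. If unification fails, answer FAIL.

node(2,f(2,2),2)

Decompose f/2: q(z,node(2,y,2)) = q(t,z),  f(empty,y) = f(empty,f(2,2)).
Decompose q/2: z = t,  node(2,y,2) = z.
Bind z := t; substituting into the one remaining equation that mentions z gives: node(2,y,2) = t.
Bind t := node(2,y,2); no other remaining equation mentions t. Substituting into the earlier binding gives z := node(2,y,2).
Decompose f/2: empty = empty,  y = f(2,2).
Delete trivial equation empty = empty.
Bind y := f(2,2). Substituting into the earlier bindings gives z := node(2,f(2,2),2), t := node(2,f(2,2),2).
MGU = { z -> node(2,f(2,2),2), t -> node(2,f(2,2),2), y -> f(2,2) }, so t -> node(2,f(2,2),2).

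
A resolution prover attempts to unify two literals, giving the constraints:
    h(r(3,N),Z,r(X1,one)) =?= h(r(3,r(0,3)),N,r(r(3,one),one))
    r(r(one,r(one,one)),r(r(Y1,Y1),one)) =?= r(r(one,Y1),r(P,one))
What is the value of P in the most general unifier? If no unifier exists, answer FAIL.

r(r(one,one),r(one,one))

Decompose h/3: r(3,N) =?= r(3,r(0,3)),  Z =?= N,  r(X1,one) =?= r(r(3,one),one).
Decompose r/2: 3 =?= 3,  N =?= r(0,3).
Delete trivial equation 3 =?= 3.
Bind N := r(0,3); substituting into the one remaining equation that mentions N gives: Z =?= r(0,3).
Bind Z := r(0,3); no other remaining equation mentions Z.
Decompose r/2: X1 =?= r(3,one),  one =?= one.
Bind X1 := r(3,one); no other remaining equation mentions X1.
Delete trivial equation one =?= one.
Decompose r/2: r(one,r(one,one)) =?= r(one,Y1),  r(r(Y1,Y1),one) =?= r(P,one).
Decompose r/2: one =?= one,  r(one,one) =?= Y1.
Delete trivial equation one =?= one.
Bind Y1 := r(one,one); substituting into the remaining equation gives: r(r(r(one,one),r(one,one)),one) =?= r(P,one).
Decompose r/2: r(r(one,one),r(one,one)) =?= P,  one =?= one.
Bind P := r(r(one,one),r(one,one)); no other remaining equation mentions P.
Delete trivial equation one =?= one.
MGU = { N ↦ r(0,3), Z ↦ r(0,3), X1 ↦ r(3,one), Y1 ↦ r(one,one), P ↦ r(r(one,one),r(one,one)) }, so P ↦ r(r(one,one),r(one,one)).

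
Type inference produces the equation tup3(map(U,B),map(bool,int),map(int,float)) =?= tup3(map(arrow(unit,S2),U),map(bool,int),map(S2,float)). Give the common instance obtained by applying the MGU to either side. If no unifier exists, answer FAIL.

Decompose tup3/3: map(U,B) =?= map(arrow(unit,S2),U),  map(bool,int) =?= map(bool,int),  map(int,float) =?= map(S2,float).
Decompose map/2: U =?= arrow(unit,S2),  B =?= U.
Bind U := arrow(unit,S2); substituting into the one remaining equation that mentions U gives: B =?= arrow(unit,S2).
Bind B := arrow(unit,S2); no other remaining equation mentions B.
Delete trivial equation map(bool,int) =?= map(bool,int).
Decompose map/2: int =?= S2,  float =?= float.
Bind S2 := int; no other remaining equation mentions S2. Substituting into the earlier bindings gives U := arrow(unit,int), B := arrow(unit,int).
Delete trivial equation float =?= float.
Applying the MGU to either side gives tup3(map(arrow(unit,int),arrow(unit,int)),map(bool,int),map(int,float)).

tup3(map(arrow(unit,int),arrow(unit,int)),map(bool,int),map(int,float))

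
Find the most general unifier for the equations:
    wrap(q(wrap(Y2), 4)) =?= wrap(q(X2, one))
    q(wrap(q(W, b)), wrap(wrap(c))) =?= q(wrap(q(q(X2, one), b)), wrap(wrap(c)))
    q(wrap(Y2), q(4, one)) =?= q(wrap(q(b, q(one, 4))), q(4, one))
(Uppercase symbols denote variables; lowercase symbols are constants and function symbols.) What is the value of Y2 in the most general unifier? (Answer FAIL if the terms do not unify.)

FAIL

Decompose wrap/1: q(wrap(Y2), 4) =?= q(X2, one).
Decompose q/2: wrap(Y2) =?= X2,  4 =?= one.
Bind X2 := wrap(Y2); substituting into the one remaining equation that mentions X2 gives: q(wrap(q(W, b)), wrap(wrap(c))) =?= q(wrap(q(q(wrap(Y2), one), b)), wrap(wrap(c))).
Clash: constants 4 and one differ; no unifier exists.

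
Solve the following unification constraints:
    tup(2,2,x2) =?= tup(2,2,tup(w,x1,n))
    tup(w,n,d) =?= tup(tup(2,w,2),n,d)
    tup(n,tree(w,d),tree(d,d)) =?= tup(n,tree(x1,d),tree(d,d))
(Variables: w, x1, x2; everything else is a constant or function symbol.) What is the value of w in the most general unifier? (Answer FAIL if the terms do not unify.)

FAIL

Decompose tup/3: 2 =?= 2,  2 =?= 2,  x2 =?= tup(w,x1,n).
Delete trivial equation 2 =?= 2.
Delete trivial equation 2 =?= 2.
Bind x2 := tup(w,x1,n); no other remaining equation mentions x2.
Decompose tup/3: w =?= tup(2,w,2),  n =?= n,  d =?= d.
Occurs check fails: w occurs in tup(2,w,2); the equation w =?= tup(2,w,2) has no finite solution.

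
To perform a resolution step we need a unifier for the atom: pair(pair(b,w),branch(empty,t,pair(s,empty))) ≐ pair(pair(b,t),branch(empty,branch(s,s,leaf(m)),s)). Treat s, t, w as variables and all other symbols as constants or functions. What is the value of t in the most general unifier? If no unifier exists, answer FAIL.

Decompose pair/2: pair(b,w) ≐ pair(b,t),  branch(empty,t,pair(s,empty)) ≐ branch(empty,branch(s,s,leaf(m)),s).
Decompose pair/2: b ≐ b,  w ≐ t.
Delete trivial equation b ≐ b.
Bind w := t; no other remaining equation mentions w.
Decompose branch/3: empty ≐ empty,  t ≐ branch(s,s,leaf(m)),  pair(s,empty) ≐ s.
Delete trivial equation empty ≐ empty.
Bind t := branch(s,s,leaf(m)); no other remaining equation mentions t. Substituting into the earlier binding gives w := branch(s,s,leaf(m)).
Occurs check fails: s occurs in pair(s,empty); the equation s ≐ pair(s,empty) has no finite solution.

FAIL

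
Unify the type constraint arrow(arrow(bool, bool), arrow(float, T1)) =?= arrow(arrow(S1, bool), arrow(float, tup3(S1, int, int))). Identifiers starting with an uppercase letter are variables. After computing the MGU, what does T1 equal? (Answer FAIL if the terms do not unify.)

tup3(bool, int, int)

Decompose arrow/2: arrow(bool, bool) =?= arrow(S1, bool),  arrow(float, T1) =?= arrow(float, tup3(S1, int, int)).
Decompose arrow/2: bool =?= S1,  bool =?= bool.
Bind S1 := bool; substituting into the one remaining equation that mentions S1 gives: arrow(float, T1) =?= arrow(float, tup3(bool, int, int)).
Delete trivial equation bool =?= bool.
Decompose arrow/2: float =?= float,  T1 =?= tup3(bool, int, int).
Delete trivial equation float =?= float.
Bind T1 := tup3(bool, int, int).
MGU = { S1 -> bool, T1 -> tup3(bool, int, int) }, so T1 -> tup3(bool, int, int).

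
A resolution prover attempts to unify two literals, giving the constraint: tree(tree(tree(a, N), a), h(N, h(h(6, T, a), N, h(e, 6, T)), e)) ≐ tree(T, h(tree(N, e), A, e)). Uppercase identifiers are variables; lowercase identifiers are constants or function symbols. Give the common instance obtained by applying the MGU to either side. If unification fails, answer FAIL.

FAIL

Decompose tree/2: tree(tree(a, N), a) ≐ T,  h(N, h(h(6, T, a), N, h(e, 6, T)), e) ≐ h(tree(N, e), A, e).
Bind T := tree(tree(a, N), a); substituting into the remaining equation gives: h(N, h(h(6, tree(tree(a, N), a), a), N, h(e, 6, tree(tree(a, N), a))), e) ≐ h(tree(N, e), A, e).
Decompose h/3: N ≐ tree(N, e),  h(h(6, tree(tree(a, N), a), a), N, h(e, 6, tree(tree(a, N), a))) ≐ A,  e ≐ e.
Occurs check fails: N occurs in tree(N, e); the equation N ≐ tree(N, e) has no finite solution.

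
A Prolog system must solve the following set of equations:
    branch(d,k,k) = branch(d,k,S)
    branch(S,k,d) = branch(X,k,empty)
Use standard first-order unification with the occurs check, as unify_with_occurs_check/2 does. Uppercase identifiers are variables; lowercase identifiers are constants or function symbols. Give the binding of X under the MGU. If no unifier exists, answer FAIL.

FAIL

Decompose branch/3: d = d,  k = k,  k = S.
Delete trivial equation d = d.
Delete trivial equation k = k.
Bind S := k; substituting into the remaining equation gives: branch(k,k,d) = branch(X,k,empty).
Decompose branch/3: k = X,  k = k,  d = empty.
Bind X := k; no other remaining equation mentions X.
Delete trivial equation k = k.
Clash: constants d and empty differ; no unifier exists.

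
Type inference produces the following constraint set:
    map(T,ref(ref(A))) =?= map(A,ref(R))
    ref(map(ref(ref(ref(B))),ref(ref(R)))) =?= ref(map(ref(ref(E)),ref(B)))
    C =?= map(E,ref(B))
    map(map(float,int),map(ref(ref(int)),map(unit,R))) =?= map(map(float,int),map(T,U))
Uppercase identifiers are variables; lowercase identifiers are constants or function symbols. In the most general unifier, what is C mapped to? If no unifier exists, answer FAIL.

map(ref(ref(ref(ref(ref(int))))),ref(ref(ref(ref(ref(int))))))

Decompose map/2: T =?= A,  ref(ref(A)) =?= ref(R).
Bind T := A; substituting into the one remaining equation that mentions T gives: map(map(float,int),map(ref(ref(int)),map(unit,R))) =?= map(map(float,int),map(A,U)).
Decompose ref/1: ref(A) =?= R.
Bind R := ref(A); substituting into the 2 remaining equations that mention R gives: ref(map(ref(ref(ref(B))),ref(ref(ref(A))))) =?= ref(map(ref(ref(E)),ref(B))),  map(map(float,int),map(ref(ref(int)),map(unit,ref(A)))) =?= map(map(float,int),map(A,U)).
Decompose ref/1: map(ref(ref(ref(B))),ref(ref(ref(A)))) =?= map(ref(ref(E)),ref(B)).
Decompose map/2: ref(ref(ref(B))) =?= ref(ref(E)),  ref(ref(ref(A))) =?= ref(B).
Decompose ref/1: ref(ref(B)) =?= ref(E).
Decompose ref/1: ref(B) =?= E.
Bind E := ref(B); substituting into the one remaining equation that mentions E gives: C =?= map(ref(B),ref(B)).
Decompose ref/1: ref(ref(A)) =?= B.
Bind B := ref(ref(A)); substituting into the one remaining equation that mentions B gives: C =?= map(ref(ref(ref(A))),ref(ref(ref(A)))). Substituting into the earlier binding gives E := ref(ref(ref(A))).
Bind C := map(ref(ref(ref(A))),ref(ref(ref(A)))); no other remaining equation mentions C.
Decompose map/2: map(float,int) =?= map(float,int),  map(ref(ref(int)),map(unit,ref(A))) =?= map(A,U).
Delete trivial equation map(float,int) =?= map(float,int).
Decompose map/2: ref(ref(int)) =?= A,  map(unit,ref(A)) =?= U.
Bind A := ref(ref(int)); substituting into the remaining equation gives: map(unit,ref(ref(ref(int)))) =?= U. Substituting into the earlier bindings gives T := ref(ref(int)), R := ref(ref(ref(int))), E := ref(ref(ref(ref(ref(int))))), B := ref(ref(ref(ref(int)))), C := map(ref(ref(ref(ref(ref(int))))),ref(ref(ref(ref(ref(int)))))).
Bind U := map(unit,ref(ref(ref(int)))).
MGU = { T := ref(ref(int)), R := ref(ref(ref(int))), E := ref(ref(ref(ref(ref(int))))), B := ref(ref(ref(ref(int)))), C := map(ref(ref(ref(ref(ref(int))))),ref(ref(ref(ref(ref(int)))))), A := ref(ref(int)), U := map(unit,ref(ref(ref(int)))) }, so C := map(ref(ref(ref(ref(ref(int))))),ref(ref(ref(ref(ref(int)))))).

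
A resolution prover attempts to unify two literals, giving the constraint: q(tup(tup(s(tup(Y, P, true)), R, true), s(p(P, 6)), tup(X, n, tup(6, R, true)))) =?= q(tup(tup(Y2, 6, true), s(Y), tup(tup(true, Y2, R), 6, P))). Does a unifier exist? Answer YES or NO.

NO

Decompose q/1: tup(tup(s(tup(Y, P, true)), R, true), s(p(P, 6)), tup(X, n, tup(6, R, true))) =?= tup(tup(Y2, 6, true), s(Y), tup(tup(true, Y2, R), 6, P)).
Decompose tup/3: tup(s(tup(Y, P, true)), R, true) =?= tup(Y2, 6, true),  s(p(P, 6)) =?= s(Y),  tup(X, n, tup(6, R, true)) =?= tup(tup(true, Y2, R), 6, P).
Decompose tup/3: s(tup(Y, P, true)) =?= Y2,  R =?= 6,  true =?= true.
Bind Y2 := s(tup(Y, P, true)); substituting into the one remaining equation that mentions Y2 gives: tup(X, n, tup(6, R, true)) =?= tup(tup(true, s(tup(Y, P, true)), R), 6, P).
Bind R := 6; substituting into the one remaining equation that mentions R gives: tup(X, n, tup(6, 6, true)) =?= tup(tup(true, s(tup(Y, P, true)), 6), 6, P).
Delete trivial equation true =?= true.
Decompose s/1: p(P, 6) =?= Y.
Bind Y := p(P, 6); substituting into the remaining equation gives: tup(X, n, tup(6, 6, true)) =?= tup(tup(true, s(tup(p(P, 6), P, true)), 6), 6, P). Substituting into the earlier binding gives Y2 := s(tup(p(P, 6), P, true)).
Decompose tup/3: X =?= tup(true, s(tup(p(P, 6), P, true)), 6),  n =?= 6,  tup(6, 6, true) =?= P.
Bind X := tup(true, s(tup(p(P, 6), P, true)), 6); no other remaining equation mentions X.
Clash: constants n and 6 differ; no unifier exists.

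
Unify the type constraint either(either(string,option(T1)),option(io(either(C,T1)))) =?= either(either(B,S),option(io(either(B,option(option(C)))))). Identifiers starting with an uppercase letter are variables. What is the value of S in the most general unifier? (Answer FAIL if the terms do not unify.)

Decompose either/2: either(string,option(T1)) =?= either(B,S),  option(io(either(C,T1))) =?= option(io(either(B,option(option(C))))).
Decompose either/2: string =?= B,  option(T1) =?= S.
Bind B := string; substituting into the one remaining equation that mentions B gives: option(io(either(C,T1))) =?= option(io(either(string,option(option(C))))).
Bind S := option(T1); no other remaining equation mentions S.
Decompose option/1: io(either(C,T1)) =?= io(either(string,option(option(C)))).
Decompose io/1: either(C,T1) =?= either(string,option(option(C))).
Decompose either/2: C =?= string,  T1 =?= option(option(C)).
Bind C := string; substituting into the remaining equation gives: T1 =?= option(option(string)).
Bind T1 := option(option(string)). Substituting into the earlier binding gives S := option(option(option(string))).
MGU = { B -> string, S -> option(option(option(string))), C -> string, T1 -> option(option(string)) }, so S -> option(option(option(string))).

option(option(option(string)))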